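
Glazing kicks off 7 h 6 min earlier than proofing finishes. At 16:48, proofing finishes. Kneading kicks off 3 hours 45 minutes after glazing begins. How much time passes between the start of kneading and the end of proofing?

Glazing starts at 16:48 − 426 min = 09:42.
Kneading starts at 09:42 + 225 min = 13:27.
From 13:27 to 16:48 is 3 hours 21 minutes.

3 hours 21 minutes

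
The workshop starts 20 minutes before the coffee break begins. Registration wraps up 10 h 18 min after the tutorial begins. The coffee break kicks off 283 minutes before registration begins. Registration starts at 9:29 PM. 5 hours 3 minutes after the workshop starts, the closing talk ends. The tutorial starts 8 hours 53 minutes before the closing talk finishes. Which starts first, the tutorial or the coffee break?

The coffee break starts at 9:29 PM − 283 min = 4:46 PM.
The workshop starts at 4:46 PM − 20 min = 4:26 PM.
The closing talk ends at 4:26 PM + 303 min = 9:29 PM.
The tutorial starts at 9:29 PM − 533 min = 12:36 PM.
The tutorial starts at 12:36 PM and the coffee break starts at 4:46 PM, so the tutorial is first.

the tutorial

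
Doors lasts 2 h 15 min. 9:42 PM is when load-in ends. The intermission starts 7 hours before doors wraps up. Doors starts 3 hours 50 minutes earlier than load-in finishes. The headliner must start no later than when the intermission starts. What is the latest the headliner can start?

Doors starts at 9:42 PM − 230 min = 5:52 PM.
Doors ends at 5:52 PM + 135 min = 8:07 PM.
The intermission starts at 8:07 PM − 420 min = 1:07 PM.
The headliner is bounded by the intermission, so the latest it can start is 1:07 PM.

1:07 PM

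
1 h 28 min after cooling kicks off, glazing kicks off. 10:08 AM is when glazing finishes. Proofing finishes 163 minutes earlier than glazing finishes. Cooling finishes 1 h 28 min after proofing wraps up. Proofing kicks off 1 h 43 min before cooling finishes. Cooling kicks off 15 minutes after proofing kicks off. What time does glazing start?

Proofing ends at 10:08 AM − 163 min = 7:25 AM.
Cooling ends at 7:25 AM + 88 min = 8:53 AM.
Proofing starts at 8:53 AM − 103 min = 7:10 AM.
Cooling starts at 7:10 AM + 15 min = 7:25 AM.
Glazing starts at 7:25 AM + 88 min = 8:53 AM.

8:53 AM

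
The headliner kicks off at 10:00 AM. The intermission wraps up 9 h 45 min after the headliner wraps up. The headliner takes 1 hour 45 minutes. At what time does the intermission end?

The headliner ends at 10:00 AM + 105 min = 11:45 AM.
The intermission ends at 11:45 AM + 585 min = 9:30 PM.

9:30 PM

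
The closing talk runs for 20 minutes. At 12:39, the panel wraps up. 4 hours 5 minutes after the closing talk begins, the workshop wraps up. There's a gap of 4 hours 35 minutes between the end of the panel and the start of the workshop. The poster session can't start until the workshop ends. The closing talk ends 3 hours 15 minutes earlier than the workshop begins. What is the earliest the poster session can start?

The workshop starts at 12:39 + 275 min = 17:14.
The closing talk ends at 17:14 − 195 min = 13:59.
The closing talk starts at 13:59 − 20 min = 13:39.
The workshop ends at 13:39 + 245 min = 17:44.
The poster session is bounded by the workshop, so the earliest it can start is 17:44.

17:44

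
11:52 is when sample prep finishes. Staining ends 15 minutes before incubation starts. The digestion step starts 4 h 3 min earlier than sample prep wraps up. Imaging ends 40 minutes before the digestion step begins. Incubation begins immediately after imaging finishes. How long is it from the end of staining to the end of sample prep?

298 minutes

The digestion step starts at 11:52 − 243 min = 07:49.
Imaging ends at 07:49 − 40 min = 07:09.
So incubation starts at 07:09.
Staining ends at 07:09 − 15 min = 06:54.
From 06:54 to 11:52 is 298 minutes.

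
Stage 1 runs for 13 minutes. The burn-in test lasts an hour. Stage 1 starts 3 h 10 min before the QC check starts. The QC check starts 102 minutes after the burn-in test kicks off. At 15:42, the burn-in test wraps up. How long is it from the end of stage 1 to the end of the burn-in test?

2 hours 15 minutes

The burn-in test starts at 15:42 − 60 min = 14:42.
The QC check starts at 14:42 + 102 min = 16:24.
Stage 1 starts at 16:24 − 190 min = 13:14.
Stage 1 ends at 13:14 + 13 min = 13:27.
From 13:27 to 15:42 is 2 hours 15 minutes.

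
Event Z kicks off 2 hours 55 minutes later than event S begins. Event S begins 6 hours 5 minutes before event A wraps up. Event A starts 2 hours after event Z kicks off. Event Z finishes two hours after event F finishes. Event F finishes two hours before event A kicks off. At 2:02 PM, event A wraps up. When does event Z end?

12:52 PM

Event S starts at 2:02 PM − 365 min = 7:57 AM.
Event Z starts at 7:57 AM + 175 min = 10:52 AM.
Event A starts at 10:52 AM + 120 min = 12:52 PM.
Event F ends at 12:52 PM − 120 min = 10:52 AM.
Event Z ends at 10:52 AM + 120 min = 12:52 PM.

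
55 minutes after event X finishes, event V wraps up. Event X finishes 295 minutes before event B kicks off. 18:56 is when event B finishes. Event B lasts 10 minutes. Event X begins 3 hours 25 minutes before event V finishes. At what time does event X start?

11:21

Event B starts at 18:56 − 10 min = 18:46.
Event X ends at 18:46 − 295 min = 13:51.
Event V ends at 13:51 + 55 min = 14:46.
Event X starts at 14:46 − 205 min = 11:21.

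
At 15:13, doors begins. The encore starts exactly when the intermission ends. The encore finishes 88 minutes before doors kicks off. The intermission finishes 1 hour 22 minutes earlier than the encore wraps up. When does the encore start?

12:23

The encore ends at 15:13 − 88 min = 13:45.
The intermission ends at 13:45 − 82 min = 12:23.
So the encore starts at 12:23.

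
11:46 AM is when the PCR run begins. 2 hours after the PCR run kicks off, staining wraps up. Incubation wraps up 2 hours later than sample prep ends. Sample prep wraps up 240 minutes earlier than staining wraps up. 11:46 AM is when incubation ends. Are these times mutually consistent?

Yes

Staining ends at 11:46 AM + 120 min = 1:46 PM.
Sample prep ends at 1:46 PM − 240 min = 9:46 AM.
Incubation ends at 9:46 AM + 120 min = 11:46 AM.
That matches the stated 11:46 AM, so the schedule is consistent.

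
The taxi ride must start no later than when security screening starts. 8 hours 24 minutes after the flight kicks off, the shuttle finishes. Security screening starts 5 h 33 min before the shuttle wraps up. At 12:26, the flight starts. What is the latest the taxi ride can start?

15:17

The shuttle ends at 12:26 + 504 min = 20:50.
Security screening starts at 20:50 − 333 min = 15:17.
The taxi ride is bounded by security screening, so the latest it can start is 15:17.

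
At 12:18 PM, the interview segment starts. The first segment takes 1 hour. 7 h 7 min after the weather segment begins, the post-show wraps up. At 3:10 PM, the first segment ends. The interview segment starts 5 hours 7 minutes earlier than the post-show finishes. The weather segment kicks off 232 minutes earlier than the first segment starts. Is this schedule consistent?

The first segment starts at 3:10 PM − 60 min = 2:10 PM.
The weather segment starts at 2:10 PM − 232 min = 10:18 AM.
The post-show ends at 10:18 AM + 427 min = 5:25 PM.
The interview segment starts at 5:25 PM − 307 min = 12:18 PM.
That matches the stated 12:18 PM, so the schedule is consistent.

Yes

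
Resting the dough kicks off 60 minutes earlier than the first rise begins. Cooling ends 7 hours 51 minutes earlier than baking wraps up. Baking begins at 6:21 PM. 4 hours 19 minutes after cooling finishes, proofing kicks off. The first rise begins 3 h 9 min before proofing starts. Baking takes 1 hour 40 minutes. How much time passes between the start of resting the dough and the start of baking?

6 h 1 min

Baking ends at 6:21 PM + 100 min = 8:01 PM.
Cooling ends at 8:01 PM − 471 min = 12:10 PM.
Proofing starts at 12:10 PM + 259 min = 4:29 PM.
The first rise starts at 4:29 PM − 189 min = 1:20 PM.
Resting the dough starts at 1:20 PM − 60 min = 12:20 PM.
From 12:20 PM to 6:21 PM is 6 h 1 min.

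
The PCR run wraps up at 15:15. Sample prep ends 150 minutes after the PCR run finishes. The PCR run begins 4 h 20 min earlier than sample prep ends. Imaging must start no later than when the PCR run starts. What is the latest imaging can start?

Sample prep ends at 15:15 + 150 min = 17:45.
The PCR run starts at 17:45 − 260 min = 13:25.
Imaging is bounded by the PCR run, so the latest it can start is 13:25.

13:25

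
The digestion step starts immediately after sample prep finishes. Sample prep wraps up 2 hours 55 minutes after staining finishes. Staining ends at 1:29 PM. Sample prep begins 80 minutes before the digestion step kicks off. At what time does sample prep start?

Sample prep ends at 1:29 PM + 175 min = 4:24 PM.
So the digestion step starts at 4:24 PM.
Sample prep starts at 4:24 PM − 80 min = 3:04 PM.

3:04 PM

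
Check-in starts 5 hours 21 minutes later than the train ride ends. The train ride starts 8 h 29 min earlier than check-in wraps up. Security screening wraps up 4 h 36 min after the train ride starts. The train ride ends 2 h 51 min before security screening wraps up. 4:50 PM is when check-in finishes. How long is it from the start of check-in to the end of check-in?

The train ride starts at 4:50 PM − 509 min = 8:21 AM.
Security screening ends at 8:21 AM + 276 min = 12:57 PM.
The train ride ends at 12:57 PM − 171 min = 10:06 AM.
Check-in starts at 10:06 AM + 321 min = 3:27 PM.
From 3:27 PM to 4:50 PM is 1 h 23 min.

1 h 23 min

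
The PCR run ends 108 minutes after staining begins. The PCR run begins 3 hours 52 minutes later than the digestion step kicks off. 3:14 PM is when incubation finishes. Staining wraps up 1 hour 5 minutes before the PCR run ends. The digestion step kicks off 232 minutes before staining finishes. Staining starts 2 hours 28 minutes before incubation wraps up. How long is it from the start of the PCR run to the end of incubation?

Staining starts at 3:14 PM − 148 min = 12:46 PM.
The PCR run ends at 12:46 PM + 108 min = 2:34 PM.
Staining ends at 2:34 PM − 65 min = 1:29 PM.
The digestion step starts at 1:29 PM − 232 min = 9:37 AM.
The PCR run starts at 9:37 AM + 232 min = 1:29 PM.
From 1:29 PM to 3:14 PM is 1 hour 45 minutes.

1 hour 45 minutes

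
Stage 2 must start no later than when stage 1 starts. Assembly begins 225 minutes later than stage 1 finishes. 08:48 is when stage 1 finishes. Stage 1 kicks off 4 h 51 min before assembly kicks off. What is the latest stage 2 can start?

07:42

Assembly starts at 08:48 + 225 min = 12:33.
Stage 1 starts at 12:33 − 291 min = 07:42.
Stage 2 is bounded by stage 1, so the latest it can start is 07:42.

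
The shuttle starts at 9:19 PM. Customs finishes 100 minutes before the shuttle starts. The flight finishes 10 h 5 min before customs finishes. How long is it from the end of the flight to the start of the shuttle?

Customs ends at 9:19 PM − 100 min = 7:39 PM.
The flight ends at 7:39 PM − 605 min = 9:34 AM.
From 9:34 AM to 9:19 PM is 705 minutes.

705 minutes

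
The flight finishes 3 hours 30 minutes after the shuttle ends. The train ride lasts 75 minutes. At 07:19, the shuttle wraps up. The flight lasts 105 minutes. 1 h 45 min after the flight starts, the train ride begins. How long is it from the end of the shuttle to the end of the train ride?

The flight ends at 07:19 + 210 min = 10:49.
The flight starts at 10:49 − 105 min = 09:04.
The train ride starts at 09:04 + 105 min = 10:49.
The train ride ends at 10:49 + 75 min = 12:04.
From 07:19 to 12:04 is 285 minutes.

285 minutes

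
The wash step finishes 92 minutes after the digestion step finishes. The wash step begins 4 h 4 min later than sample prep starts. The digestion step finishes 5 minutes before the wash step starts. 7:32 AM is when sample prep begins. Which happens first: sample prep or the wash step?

sample prep

The wash step starts at 7:32 AM + 244 min = 11:36 AM.
Sample prep starts at 7:32 AM and the wash step starts at 11:36 AM, so sample prep is first.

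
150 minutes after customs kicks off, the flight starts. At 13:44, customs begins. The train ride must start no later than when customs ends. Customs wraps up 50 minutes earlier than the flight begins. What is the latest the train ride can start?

15:24

The flight starts at 13:44 + 150 min = 16:14.
Customs ends at 16:14 − 50 min = 15:24.
The train ride is bounded by customs, so the latest it can start is 15:24.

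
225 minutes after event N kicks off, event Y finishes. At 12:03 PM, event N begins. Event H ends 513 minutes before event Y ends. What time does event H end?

Event Y ends at 12:03 PM + 225 min = 3:48 PM.
Event H ends at 3:48 PM − 513 min = 7:15 AM.

7:15 AM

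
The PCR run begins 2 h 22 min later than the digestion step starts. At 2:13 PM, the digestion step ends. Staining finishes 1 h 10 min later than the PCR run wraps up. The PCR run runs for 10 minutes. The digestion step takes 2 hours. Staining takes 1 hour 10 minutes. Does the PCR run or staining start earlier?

the PCR run

The digestion step starts at 2:13 PM − 120 min = 12:13 PM.
The PCR run starts at 12:13 PM + 142 min = 2:35 PM.
The PCR run ends at 2:35 PM + 10 min = 2:45 PM.
Staining ends at 2:45 PM + 70 min = 3:55 PM.
Staining starts at 3:55 PM − 70 min = 2:45 PM.
The PCR run starts at 2:35 PM and staining starts at 2:45 PM, so the PCR run is first.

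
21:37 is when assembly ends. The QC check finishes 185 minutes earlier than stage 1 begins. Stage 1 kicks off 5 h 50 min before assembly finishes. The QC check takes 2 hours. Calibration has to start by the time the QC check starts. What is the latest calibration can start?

10:42

Stage 1 starts at 21:37 − 350 min = 15:47.
The QC check ends at 15:47 − 185 min = 12:42.
The QC check starts at 12:42 − 120 min = 10:42.
Calibration is bounded by the QC check, so the latest it can start is 10:42.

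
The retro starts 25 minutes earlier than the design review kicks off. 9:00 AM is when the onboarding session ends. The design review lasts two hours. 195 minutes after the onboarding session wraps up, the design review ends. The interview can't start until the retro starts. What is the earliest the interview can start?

9:50 AM

The design review ends at 9:00 AM + 195 min = 12:15 PM.
The design review starts at 12:15 PM − 120 min = 10:15 AM.
The retro starts at 10:15 AM − 25 min = 9:50 AM.
The interview is bounded by the retro, so the earliest it can start is 9:50 AM.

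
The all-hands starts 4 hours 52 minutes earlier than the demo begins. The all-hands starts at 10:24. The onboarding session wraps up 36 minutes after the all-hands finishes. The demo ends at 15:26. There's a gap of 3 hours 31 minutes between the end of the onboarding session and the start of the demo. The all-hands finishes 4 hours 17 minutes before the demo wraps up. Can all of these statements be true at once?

Yes

The all-hands ends at 15:26 − 257 min = 11:09.
The onboarding session ends at 11:09 + 36 min = 11:45.
The demo starts at 11:45 + 211 min = 15:16.
The all-hands starts at 15:16 − 292 min = 10:24.
That matches the stated 10:24, so the schedule is consistent.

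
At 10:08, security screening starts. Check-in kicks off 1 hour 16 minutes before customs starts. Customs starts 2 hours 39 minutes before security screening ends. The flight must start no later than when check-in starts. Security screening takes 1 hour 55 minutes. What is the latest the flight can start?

Security screening ends at 10:08 + 115 min = 12:03.
Customs starts at 12:03 − 159 min = 09:24.
Check-in starts at 09:24 − 76 min = 08:08.
The flight is bounded by check-in, so the latest it can start is 08:08.

08:08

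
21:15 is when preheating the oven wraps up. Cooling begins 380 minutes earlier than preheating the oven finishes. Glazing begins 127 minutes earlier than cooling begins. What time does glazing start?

Cooling starts at 21:15 − 380 min = 14:55.
Glazing starts at 14:55 − 127 min = 12:48.

12:48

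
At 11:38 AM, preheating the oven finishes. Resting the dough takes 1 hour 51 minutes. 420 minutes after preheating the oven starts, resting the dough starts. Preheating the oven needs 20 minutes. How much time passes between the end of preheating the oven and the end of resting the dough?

8 h 31 min

Preheating the oven starts at 11:38 AM − 20 min = 11:18 AM.
Resting the dough starts at 11:18 AM + 420 min = 6:18 PM.
Resting the dough ends at 6:18 PM + 111 min = 8:09 PM.
From 11:38 AM to 8:09 PM is 8 h 31 min.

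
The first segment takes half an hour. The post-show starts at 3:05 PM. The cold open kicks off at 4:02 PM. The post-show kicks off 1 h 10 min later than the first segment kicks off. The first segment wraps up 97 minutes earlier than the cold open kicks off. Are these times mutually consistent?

Yes

The first segment ends at 4:02 PM − 97 min = 2:25 PM.
The first segment starts at 2:25 PM − 30 min = 1:55 PM.
The post-show starts at 1:55 PM + 70 min = 3:05 PM.
That matches the stated 3:05 PM, so the schedule is consistent.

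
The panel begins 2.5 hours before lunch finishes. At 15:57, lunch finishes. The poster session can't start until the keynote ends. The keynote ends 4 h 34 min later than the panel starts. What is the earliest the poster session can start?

The panel starts at 15:57 − 150 min = 13:27.
The keynote ends at 13:27 + 274 min = 18:01.
The poster session is bounded by the keynote, so the earliest it can start is 18:01.

18:01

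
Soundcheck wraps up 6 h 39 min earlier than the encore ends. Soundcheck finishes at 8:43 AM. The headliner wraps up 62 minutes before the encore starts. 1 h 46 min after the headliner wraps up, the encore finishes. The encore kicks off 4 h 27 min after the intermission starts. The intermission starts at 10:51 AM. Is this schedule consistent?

No

The encore starts at 10:51 AM + 267 min = 3:18 PM.
The headliner ends at 3:18 PM − 62 min = 2:16 PM.
The encore ends at 2:16 PM + 106 min = 4:02 PM.
Soundcheck ends at 4:02 PM − 399 min = 9:23 AM.
But soundcheck is also said to end at 8:43 AM — a 40-minute conflict.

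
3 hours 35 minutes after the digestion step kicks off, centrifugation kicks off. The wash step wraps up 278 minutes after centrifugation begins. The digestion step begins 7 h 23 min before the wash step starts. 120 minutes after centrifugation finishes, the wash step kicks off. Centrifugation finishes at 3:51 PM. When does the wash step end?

6:41 PM

The wash step starts at 3:51 PM + 120 min = 5:51 PM.
The digestion step starts at 5:51 PM − 443 min = 10:28 AM.
Centrifugation starts at 10:28 AM + 215 min = 2:03 PM.
The wash step ends at 2:03 PM + 278 min = 6:41 PM.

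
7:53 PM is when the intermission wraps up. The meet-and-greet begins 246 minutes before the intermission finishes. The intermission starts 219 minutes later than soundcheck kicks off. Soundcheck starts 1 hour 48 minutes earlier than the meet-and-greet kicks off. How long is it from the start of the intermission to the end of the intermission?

The meet-and-greet starts at 7:53 PM − 246 min = 3:47 PM.
Soundcheck starts at 3:47 PM − 108 min = 1:59 PM.
The intermission starts at 1:59 PM + 219 min = 5:38 PM.
From 5:38 PM to 7:53 PM is 2 h 15 min.

2 h 15 min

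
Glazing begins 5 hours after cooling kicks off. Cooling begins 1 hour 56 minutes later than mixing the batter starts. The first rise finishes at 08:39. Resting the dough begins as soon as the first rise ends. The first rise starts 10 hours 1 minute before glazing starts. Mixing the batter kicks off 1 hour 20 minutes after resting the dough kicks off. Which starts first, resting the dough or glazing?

Resting the dough starts at 08:39.
Mixing the batter starts at 08:39 + 80 min = 09:59.
Cooling starts at 09:59 + 116 min = 11:55.
Glazing starts at 11:55 + 300 min = 16:55.
Resting the dough starts at 08:39 and glazing starts at 16:55, so resting the dough is first.

resting the dough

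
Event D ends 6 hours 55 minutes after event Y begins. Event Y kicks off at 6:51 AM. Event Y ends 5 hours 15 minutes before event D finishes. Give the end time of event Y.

8:31 AM

Event D ends at 6:51 AM + 415 min = 1:46 PM.
Event Y ends at 1:46 PM − 315 min = 8:31 AM.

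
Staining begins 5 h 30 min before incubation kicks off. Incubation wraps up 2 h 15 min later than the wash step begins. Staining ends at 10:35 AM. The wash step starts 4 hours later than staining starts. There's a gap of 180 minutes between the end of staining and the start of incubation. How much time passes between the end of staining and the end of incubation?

Incubation starts at 10:35 AM + 180 min = 1:35 PM.
Staining starts at 1:35 PM − 330 min = 8:05 AM.
The wash step starts at 8:05 AM + 240 min = 12:05 PM.
Incubation ends at 12:05 PM + 135 min = 2:20 PM.
From 10:35 AM to 2:20 PM is 3 hours 45 minutes.

3 hours 45 minutes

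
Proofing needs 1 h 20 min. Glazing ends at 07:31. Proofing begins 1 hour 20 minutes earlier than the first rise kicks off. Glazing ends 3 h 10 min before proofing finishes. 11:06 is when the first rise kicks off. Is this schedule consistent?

Proofing starts at 11:06 − 80 min = 09:46.
Proofing ends at 09:46 + 80 min = 11:06.
Glazing ends at 11:06 − 190 min = 07:56.
But glazing is also said to end at 07:31 — a 25-minute conflict.

No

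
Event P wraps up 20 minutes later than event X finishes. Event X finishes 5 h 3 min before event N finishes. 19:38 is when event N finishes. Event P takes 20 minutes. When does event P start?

14:35

Event X ends at 19:38 − 303 min = 14:35.
Event P ends at 14:35 + 20 min = 14:55.
Event P starts at 14:55 − 20 min = 14:35.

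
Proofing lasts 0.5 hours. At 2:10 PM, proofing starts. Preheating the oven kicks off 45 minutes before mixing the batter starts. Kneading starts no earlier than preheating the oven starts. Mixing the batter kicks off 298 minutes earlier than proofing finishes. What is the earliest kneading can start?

8:57 AM

Proofing ends at 2:10 PM + 30 min = 2:40 PM.
Mixing the batter starts at 2:40 PM − 298 min = 9:42 AM.
Preheating the oven starts at 9:42 AM − 45 min = 8:57 AM.
Kneading is bounded by preheating the oven, so the earliest it can start is 8:57 AM.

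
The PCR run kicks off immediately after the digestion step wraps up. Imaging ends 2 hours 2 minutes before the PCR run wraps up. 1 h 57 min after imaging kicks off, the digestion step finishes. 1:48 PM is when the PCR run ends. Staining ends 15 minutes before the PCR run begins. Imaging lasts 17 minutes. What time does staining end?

1:11 PM

Imaging ends at 1:48 PM − 122 min = 11:46 AM.
Imaging starts at 11:46 AM − 17 min = 11:29 AM.
The digestion step ends at 11:29 AM + 117 min = 1:26 PM.
So the PCR run starts at 1:26 PM.
Staining ends at 1:26 PM − 15 min = 1:11 PM.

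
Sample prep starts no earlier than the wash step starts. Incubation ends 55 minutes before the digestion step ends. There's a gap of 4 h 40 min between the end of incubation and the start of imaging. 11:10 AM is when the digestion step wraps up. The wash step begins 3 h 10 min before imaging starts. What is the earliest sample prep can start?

Incubation ends at 11:10 AM − 55 min = 10:15 AM.
Imaging starts at 10:15 AM + 280 min = 2:55 PM.
The wash step starts at 2:55 PM − 190 min = 11:45 AM.
Sample prep is bounded by the wash step, so the earliest it can start is 11:45 AM.

11:45 AM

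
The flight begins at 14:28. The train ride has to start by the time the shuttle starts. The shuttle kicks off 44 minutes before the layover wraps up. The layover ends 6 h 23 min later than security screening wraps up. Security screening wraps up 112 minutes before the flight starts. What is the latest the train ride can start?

18:15

Security screening ends at 14:28 − 112 min = 12:36.
The layover ends at 12:36 + 383 min = 18:59.
The shuttle starts at 18:59 − 44 min = 18:15.
The train ride is bounded by the shuttle, so the latest it can start is 18:15.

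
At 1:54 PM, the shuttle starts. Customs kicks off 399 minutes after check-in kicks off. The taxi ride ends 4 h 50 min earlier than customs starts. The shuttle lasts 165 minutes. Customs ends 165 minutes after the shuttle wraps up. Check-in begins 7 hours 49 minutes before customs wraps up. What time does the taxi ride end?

The shuttle ends at 1:54 PM + 165 min = 4:39 PM.
Customs ends at 4:39 PM + 165 min = 7:24 PM.
Check-in starts at 7:24 PM − 469 min = 11:35 AM.
Customs starts at 11:35 AM + 399 min = 6:14 PM.
The taxi ride ends at 6:14 PM − 290 min = 1:24 PM.

1:24 PM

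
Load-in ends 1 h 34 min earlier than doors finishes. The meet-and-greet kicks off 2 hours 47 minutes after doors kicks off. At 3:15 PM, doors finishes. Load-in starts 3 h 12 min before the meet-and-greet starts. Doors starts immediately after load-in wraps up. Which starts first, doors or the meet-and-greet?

Load-in ends at 3:15 PM − 94 min = 1:41 PM.
So doors starts at 1:41 PM.
The meet-and-greet starts at 1:41 PM + 167 min = 4:28 PM.
Doors starts at 1:41 PM and the meet-and-greet starts at 4:28 PM, so doors is first.

doors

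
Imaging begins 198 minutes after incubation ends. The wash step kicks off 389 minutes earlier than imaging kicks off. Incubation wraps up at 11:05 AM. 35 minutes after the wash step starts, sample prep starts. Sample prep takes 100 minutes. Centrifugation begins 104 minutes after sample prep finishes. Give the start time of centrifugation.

11:53 AM

Imaging starts at 11:05 AM + 198 min = 2:23 PM.
The wash step starts at 2:23 PM − 389 min = 7:54 AM.
Sample prep starts at 7:54 AM + 35 min = 8:29 AM.
Sample prep ends at 8:29 AM + 100 min = 10:09 AM.
Centrifugation starts at 10:09 AM + 104 min = 11:53 AM.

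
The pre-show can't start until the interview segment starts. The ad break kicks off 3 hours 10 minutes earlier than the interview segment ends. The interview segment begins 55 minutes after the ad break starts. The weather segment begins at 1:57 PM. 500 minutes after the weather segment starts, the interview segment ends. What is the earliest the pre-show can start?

The interview segment ends at 1:57 PM + 500 min = 10:17 PM.
The ad break starts at 10:17 PM − 190 min = 7:07 PM.
The interview segment starts at 7:07 PM + 55 min = 8:02 PM.
The pre-show is bounded by the interview segment, so the earliest it can start is 8:02 PM.

8:02 PM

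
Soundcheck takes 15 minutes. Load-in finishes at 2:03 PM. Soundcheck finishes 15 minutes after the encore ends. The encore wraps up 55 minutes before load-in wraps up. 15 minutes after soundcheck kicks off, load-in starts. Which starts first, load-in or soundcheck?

The encore ends at 2:03 PM − 55 min = 1:08 PM.
Soundcheck ends at 1:08 PM + 15 min = 1:23 PM.
Soundcheck starts at 1:23 PM − 15 min = 1:08 PM.
Load-in starts at 1:08 PM + 15 min = 1:23 PM.
Load-in starts at 1:23 PM and soundcheck starts at 1:08 PM, so soundcheck is first.

soundcheck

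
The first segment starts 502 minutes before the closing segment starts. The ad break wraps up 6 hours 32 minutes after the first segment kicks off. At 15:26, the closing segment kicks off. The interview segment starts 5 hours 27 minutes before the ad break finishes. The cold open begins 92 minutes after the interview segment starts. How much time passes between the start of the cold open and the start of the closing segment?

The first segment starts at 15:26 − 502 min = 07:04.
The ad break ends at 07:04 + 392 min = 13:36.
The interview segment starts at 13:36 − 327 min = 08:09.
The cold open starts at 08:09 + 92 min = 09:41.
From 09:41 to 15:26 is 5 h 45 min.

5 h 45 min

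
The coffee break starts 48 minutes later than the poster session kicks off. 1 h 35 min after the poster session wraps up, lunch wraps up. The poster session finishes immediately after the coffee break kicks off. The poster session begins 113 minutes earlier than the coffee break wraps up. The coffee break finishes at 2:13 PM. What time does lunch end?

The poster session starts at 2:13 PM − 113 min = 12:20 PM.
The coffee break starts at 12:20 PM + 48 min = 1:08 PM.
So the poster session ends at 1:08 PM.
Lunch ends at 1:08 PM + 95 min = 2:43 PM.

2:43 PM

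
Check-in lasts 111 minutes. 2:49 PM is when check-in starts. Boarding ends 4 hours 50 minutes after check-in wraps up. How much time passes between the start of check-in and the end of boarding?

6 h 41 min

Check-in ends at 2:49 PM + 111 min = 4:40 PM.
Boarding ends at 4:40 PM + 290 min = 9:30 PM.
From 2:49 PM to 9:30 PM is 6 h 41 min.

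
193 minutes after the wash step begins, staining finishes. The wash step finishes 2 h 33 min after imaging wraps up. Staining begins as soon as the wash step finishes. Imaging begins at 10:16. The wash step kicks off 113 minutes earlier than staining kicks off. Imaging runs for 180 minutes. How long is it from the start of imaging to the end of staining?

Imaging ends at 10:16 + 180 min = 13:16.
The wash step ends at 13:16 + 153 min = 15:49.
So staining starts at 15:49.
The wash step starts at 15:49 − 113 min = 13:56.
Staining ends at 13:56 + 193 min = 17:09.
From 10:16 to 17:09 is 6 h 53 min.

6 h 53 min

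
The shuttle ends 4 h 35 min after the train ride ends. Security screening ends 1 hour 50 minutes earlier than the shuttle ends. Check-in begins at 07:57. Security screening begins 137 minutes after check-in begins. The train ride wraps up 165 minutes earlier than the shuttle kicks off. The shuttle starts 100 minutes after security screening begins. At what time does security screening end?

Security screening starts at 07:57 + 137 min = 10:14.
The shuttle starts at 10:14 + 100 min = 11:54.
The train ride ends at 11:54 − 165 min = 09:09.
The shuttle ends at 09:09 + 275 min = 13:44.
Security screening ends at 13:44 − 110 min = 11:54.

11:54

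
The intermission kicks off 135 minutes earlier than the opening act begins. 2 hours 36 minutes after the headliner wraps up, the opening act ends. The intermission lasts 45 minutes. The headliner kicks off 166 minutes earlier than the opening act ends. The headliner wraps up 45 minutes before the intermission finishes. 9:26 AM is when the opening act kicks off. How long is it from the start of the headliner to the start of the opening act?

145 minutes

The intermission starts at 9:26 AM − 135 min = 7:11 AM.
The intermission ends at 7:11 AM + 45 min = 7:56 AM.
The headliner ends at 7:56 AM − 45 min = 7:11 AM.
The opening act ends at 7:11 AM + 156 min = 9:47 AM.
The headliner starts at 9:47 AM − 166 min = 7:01 AM.
From 7:01 AM to 9:26 AM is 145 minutes.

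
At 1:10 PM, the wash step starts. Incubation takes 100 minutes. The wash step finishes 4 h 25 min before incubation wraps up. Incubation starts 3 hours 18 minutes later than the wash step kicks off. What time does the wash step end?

Incubation starts at 1:10 PM + 198 min = 4:28 PM.
Incubation ends at 4:28 PM + 100 min = 6:08 PM.
The wash step ends at 6:08 PM − 265 min = 1:43 PM.

1:43 PM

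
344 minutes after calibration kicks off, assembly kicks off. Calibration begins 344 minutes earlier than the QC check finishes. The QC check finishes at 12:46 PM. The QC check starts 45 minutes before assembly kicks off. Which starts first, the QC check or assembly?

the QC check

Calibration starts at 12:46 PM − 344 min = 7:02 AM.
Assembly starts at 7:02 AM + 344 min = 12:46 PM.
The QC check starts at 12:46 PM − 45 min = 12:01 PM.
The QC check starts at 12:01 PM and assembly starts at 12:46 PM, so the QC check is first.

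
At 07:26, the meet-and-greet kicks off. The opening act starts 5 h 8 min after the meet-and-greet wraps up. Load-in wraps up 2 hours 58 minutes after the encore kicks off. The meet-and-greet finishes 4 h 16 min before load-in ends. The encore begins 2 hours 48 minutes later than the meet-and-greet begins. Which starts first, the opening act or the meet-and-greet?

The encore starts at 07:26 + 168 min = 10:14.
Load-in ends at 10:14 + 178 min = 13:12.
The meet-and-greet ends at 13:12 − 256 min = 08:56.
The opening act starts at 08:56 + 308 min = 14:04.
The opening act starts at 14:04 and the meet-and-greet starts at 07:26, so the meet-and-greet is first.

the meet-and-greet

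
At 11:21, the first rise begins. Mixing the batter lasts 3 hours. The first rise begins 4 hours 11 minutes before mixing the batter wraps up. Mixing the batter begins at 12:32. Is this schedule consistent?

Yes

Mixing the batter ends at 12:32 + 180 min = 15:32.
The first rise starts at 15:32 − 251 min = 11:21.
That matches the stated 11:21, so the schedule is consistent.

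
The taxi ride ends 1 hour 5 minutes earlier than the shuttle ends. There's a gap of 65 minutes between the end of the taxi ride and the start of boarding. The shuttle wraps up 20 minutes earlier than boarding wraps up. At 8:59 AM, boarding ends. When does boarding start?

The shuttle ends at 8:59 AM − 20 min = 8:39 AM.
The taxi ride ends at 8:39 AM − 65 min = 7:34 AM.
Boarding starts at 7:34 AM + 65 min = 8:39 AM.

8:39 AM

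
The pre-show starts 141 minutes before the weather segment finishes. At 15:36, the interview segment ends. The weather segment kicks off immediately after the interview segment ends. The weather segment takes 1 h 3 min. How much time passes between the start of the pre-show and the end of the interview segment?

The weather segment starts at 15:36.
The weather segment ends at 15:36 + 63 min = 16:39.
The pre-show starts at 16:39 − 141 min = 14:18.
From 14:18 to 15:36 is 78 minutes.

78 minutes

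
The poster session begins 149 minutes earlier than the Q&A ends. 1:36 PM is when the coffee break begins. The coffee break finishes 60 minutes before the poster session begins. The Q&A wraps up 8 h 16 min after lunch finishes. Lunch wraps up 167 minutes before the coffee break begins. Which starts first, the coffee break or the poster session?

the coffee break

Lunch ends at 1:36 PM − 167 min = 10:49 AM.
The Q&A ends at 10:49 AM + 496 min = 7:05 PM.
The poster session starts at 7:05 PM − 149 min = 4:36 PM.
The coffee break starts at 1:36 PM and the poster session starts at 4:36 PM, so the coffee break is first.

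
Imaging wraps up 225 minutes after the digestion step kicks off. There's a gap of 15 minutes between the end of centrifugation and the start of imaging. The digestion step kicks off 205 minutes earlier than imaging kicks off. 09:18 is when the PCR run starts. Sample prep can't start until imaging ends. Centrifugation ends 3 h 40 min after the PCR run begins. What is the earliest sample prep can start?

13:33

Centrifugation ends at 09:18 + 220 min = 12:58.
Imaging starts at 12:58 + 15 min = 13:13.
The digestion step starts at 13:13 − 205 min = 09:48.
Imaging ends at 09:48 + 225 min = 13:33.
Sample prep is bounded by imaging, so the earliest it can start is 13:33.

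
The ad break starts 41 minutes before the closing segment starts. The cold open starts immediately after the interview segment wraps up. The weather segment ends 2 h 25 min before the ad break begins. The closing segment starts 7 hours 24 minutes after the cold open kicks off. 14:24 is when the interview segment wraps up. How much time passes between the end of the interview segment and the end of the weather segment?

The cold open starts at 14:24.
The closing segment starts at 14:24 + 444 min = 21:48.
The ad break starts at 21:48 − 41 min = 21:07.
The weather segment ends at 21:07 − 145 min = 18:42.
From 14:24 to 18:42 is 4 h 18 min.

4 h 18 min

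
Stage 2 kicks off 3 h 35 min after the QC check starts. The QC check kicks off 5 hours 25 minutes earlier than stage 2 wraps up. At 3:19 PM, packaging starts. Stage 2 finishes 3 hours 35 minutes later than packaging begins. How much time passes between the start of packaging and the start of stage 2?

1 h 45 min

Stage 2 ends at 3:19 PM + 215 min = 6:54 PM.
The QC check starts at 6:54 PM − 325 min = 1:29 PM.
Stage 2 starts at 1:29 PM + 215 min = 5:04 PM.
From 3:19 PM to 5:04 PM is 1 h 45 min.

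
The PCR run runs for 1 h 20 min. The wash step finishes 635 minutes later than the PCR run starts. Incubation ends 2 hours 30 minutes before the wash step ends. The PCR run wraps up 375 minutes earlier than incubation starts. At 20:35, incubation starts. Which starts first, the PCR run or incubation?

the PCR run

The PCR run ends at 20:35 − 375 min = 14:20.
The PCR run starts at 14:20 − 80 min = 13:00.
The PCR run starts at 13:00 and incubation starts at 20:35, so the PCR run is first.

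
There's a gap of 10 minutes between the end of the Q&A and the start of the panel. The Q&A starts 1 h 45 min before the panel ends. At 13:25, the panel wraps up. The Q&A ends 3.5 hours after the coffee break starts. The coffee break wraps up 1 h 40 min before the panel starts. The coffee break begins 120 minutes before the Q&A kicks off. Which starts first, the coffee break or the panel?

The Q&A starts at 13:25 − 105 min = 11:40.
The coffee break starts at 11:40 − 120 min = 09:40.
The Q&A ends at 09:40 + 210 min = 13:10.
The panel starts at 13:10 + 10 min = 13:20.
The coffee break starts at 09:40 and the panel starts at 13:20, so the coffee break is first.

the coffee break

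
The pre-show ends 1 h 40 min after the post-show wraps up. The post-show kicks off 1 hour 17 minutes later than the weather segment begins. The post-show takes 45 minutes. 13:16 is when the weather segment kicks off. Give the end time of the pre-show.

The post-show starts at 13:16 + 77 min = 14:33.
The post-show ends at 14:33 + 45 min = 15:18.
The pre-show ends at 15:18 + 100 min = 16:58.

16:58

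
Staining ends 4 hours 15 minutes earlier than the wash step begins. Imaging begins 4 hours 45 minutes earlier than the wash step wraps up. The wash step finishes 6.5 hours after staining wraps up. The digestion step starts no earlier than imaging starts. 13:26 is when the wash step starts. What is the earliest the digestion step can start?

Staining ends at 13:26 − 255 min = 09:11.
The wash step ends at 09:11 + 390 min = 15:41.
Imaging starts at 15:41 − 285 min = 10:56.
The digestion step is bounded by imaging, so the earliest it can start is 10:56.

10:56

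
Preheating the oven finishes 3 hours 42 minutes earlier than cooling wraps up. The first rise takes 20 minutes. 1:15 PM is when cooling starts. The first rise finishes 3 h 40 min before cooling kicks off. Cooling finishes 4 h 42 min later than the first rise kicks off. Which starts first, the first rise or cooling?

The first rise ends at 1:15 PM − 220 min = 9:35 AM.
The first rise starts at 9:35 AM − 20 min = 9:15 AM.
The first rise starts at 9:15 AM and cooling starts at 1:15 PM, so the first rise is first.

the first rise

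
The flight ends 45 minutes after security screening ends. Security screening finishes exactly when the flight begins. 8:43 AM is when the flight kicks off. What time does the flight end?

9:28 AM

Security screening ends at 8:43 AM.
The flight ends at 8:43 AM + 45 min = 9:28 AM.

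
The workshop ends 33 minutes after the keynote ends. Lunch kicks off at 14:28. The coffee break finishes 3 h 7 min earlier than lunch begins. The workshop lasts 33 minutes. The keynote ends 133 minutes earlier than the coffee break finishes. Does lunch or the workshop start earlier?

the workshop

The coffee break ends at 14:28 − 187 min = 11:21.
The keynote ends at 11:21 − 133 min = 09:08.
The workshop ends at 09:08 + 33 min = 09:41.
The workshop starts at 09:41 − 33 min = 09:08.
Lunch starts at 14:28 and the workshop starts at 09:08, so the workshop is first.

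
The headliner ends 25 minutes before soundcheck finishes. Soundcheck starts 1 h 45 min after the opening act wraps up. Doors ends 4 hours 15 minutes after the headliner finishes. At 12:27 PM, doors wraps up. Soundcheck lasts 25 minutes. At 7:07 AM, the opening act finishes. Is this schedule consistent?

No

Soundcheck starts at 7:07 AM + 105 min = 8:52 AM.
Soundcheck ends at 8:52 AM + 25 min = 9:17 AM.
The headliner ends at 9:17 AM − 25 min = 8:52 AM.
Doors ends at 8:52 AM + 255 min = 1:07 PM.
But doors is also said to end at 12:27 PM — a 40-minute conflict.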